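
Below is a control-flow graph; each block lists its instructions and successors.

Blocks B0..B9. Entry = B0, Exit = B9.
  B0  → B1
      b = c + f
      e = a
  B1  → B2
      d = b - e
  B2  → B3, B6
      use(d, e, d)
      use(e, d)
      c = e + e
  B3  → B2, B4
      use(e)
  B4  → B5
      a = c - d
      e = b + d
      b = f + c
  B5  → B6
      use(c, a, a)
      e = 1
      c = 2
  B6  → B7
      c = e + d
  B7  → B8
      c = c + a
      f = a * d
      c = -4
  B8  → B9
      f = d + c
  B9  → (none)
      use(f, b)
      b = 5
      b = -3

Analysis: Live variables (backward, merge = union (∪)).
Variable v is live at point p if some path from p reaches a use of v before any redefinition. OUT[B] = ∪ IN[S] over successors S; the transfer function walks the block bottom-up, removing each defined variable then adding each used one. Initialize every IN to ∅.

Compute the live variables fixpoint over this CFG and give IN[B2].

Answer: {a, b, d, e, f}

Derivation:
Converged values:
  B0: | IN={a, c, f} | OUT={a, b, e, f}
  B1: | IN={a, b, e, f} | OUT={a, b, d, e, f}
  B2: | IN={a, b, d, e, f} | OUT={a, b, c, d, e, f}
  B3: | IN={a, b, c, d, e, f} | OUT={a, b, c, d, e, f}
  B4: | IN={b, c, d, f} | OUT={a, b, c, d}
  B5: | IN={a, b, c, d} | OUT={a, b, d, e}
  B6: | IN={a, b, d, e} | OUT={a, b, c, d}
  B7: | IN={a, b, c, d} | OUT={b, c, d}
  B8: | IN={b, c, d} | OUT={b, f}
  B9: | IN={b, f} | OUT={}

Merge at B2: OUT[B2] = IN[B3] ⊔ IN[B6] = {a, b, c, d, e, f}
Applying B2's transfer function to that OUT value gives IN[B2] (row B2 above).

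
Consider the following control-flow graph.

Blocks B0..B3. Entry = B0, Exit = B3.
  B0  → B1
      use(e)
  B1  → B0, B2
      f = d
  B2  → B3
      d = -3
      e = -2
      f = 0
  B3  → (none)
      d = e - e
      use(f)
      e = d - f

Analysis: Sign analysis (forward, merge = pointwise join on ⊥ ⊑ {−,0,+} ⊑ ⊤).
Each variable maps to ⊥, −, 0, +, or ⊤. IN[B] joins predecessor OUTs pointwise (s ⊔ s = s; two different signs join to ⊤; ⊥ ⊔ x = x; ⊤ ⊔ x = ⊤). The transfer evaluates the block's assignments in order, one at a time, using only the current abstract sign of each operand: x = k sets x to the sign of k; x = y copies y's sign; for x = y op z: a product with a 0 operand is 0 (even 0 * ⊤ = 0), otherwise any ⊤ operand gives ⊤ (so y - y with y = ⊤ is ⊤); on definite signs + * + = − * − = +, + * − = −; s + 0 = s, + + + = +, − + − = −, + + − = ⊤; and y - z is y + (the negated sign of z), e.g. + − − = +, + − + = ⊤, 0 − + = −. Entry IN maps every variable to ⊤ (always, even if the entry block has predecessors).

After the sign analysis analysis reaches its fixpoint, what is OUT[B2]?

Fixpoint table:
  B0: | IN=(all ⊤) | OUT=(all ⊤)
  B1: | IN=(all ⊤) | OUT=(all ⊤)
  B2: | IN=(all ⊤) | OUT={d:-, e:-, f:0; rest ⊤}
  B3: | IN={d:-, e:-, f:0; rest ⊤} | OUT={f:0; rest ⊤}

Merge at B2: IN[B2] = OUT[B1] = {a: ⊤, b: ⊤, c: ⊤, d: ⊤, e: ⊤, f: ⊤}
Applying B2's transfer function to that IN value gives OUT[B2] (row B2 above).

Answer: {a: ⊤, b: ⊤, c: ⊤, d: -, e: -, f: 0}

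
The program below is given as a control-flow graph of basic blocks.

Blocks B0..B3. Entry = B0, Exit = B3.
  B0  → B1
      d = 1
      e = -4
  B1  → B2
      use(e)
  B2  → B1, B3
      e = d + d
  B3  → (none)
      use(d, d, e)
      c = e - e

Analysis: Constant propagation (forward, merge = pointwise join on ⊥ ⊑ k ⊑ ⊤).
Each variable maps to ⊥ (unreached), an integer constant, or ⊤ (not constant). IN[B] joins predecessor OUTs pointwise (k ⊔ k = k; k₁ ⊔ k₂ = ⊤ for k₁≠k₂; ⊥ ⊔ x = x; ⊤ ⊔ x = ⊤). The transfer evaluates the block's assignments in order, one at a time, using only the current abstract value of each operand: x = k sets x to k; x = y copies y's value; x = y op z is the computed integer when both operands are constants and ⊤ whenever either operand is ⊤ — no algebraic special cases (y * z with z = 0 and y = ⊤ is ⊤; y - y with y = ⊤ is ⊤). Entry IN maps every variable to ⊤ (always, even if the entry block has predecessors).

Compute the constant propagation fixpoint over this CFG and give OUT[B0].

Fixpoint table:
  B0:   IN=(all ⊤)   OUT={d:1, e:-4; rest ⊤}
  B1:   IN={d:1; rest ⊤}   OUT={d:1; rest ⊤}
  B2:   IN={d:1; rest ⊤}   OUT={d:1, e:2; rest ⊤}
  B3:   IN={d:1, e:2; rest ⊤}   OUT={c:0, d:1, e:2; rest ⊤}

B0 is the boundary node: IN[B0] = {a: ⊤, b: ⊤, c: ⊤, d: ⊤, e: ⊤, f: ⊤}
Applying B0's transfer function to that IN value gives OUT[B0] (row B0 above).

Answer: {a: ⊤, b: ⊤, c: ⊤, d: 1, e: -4, f: ⊤}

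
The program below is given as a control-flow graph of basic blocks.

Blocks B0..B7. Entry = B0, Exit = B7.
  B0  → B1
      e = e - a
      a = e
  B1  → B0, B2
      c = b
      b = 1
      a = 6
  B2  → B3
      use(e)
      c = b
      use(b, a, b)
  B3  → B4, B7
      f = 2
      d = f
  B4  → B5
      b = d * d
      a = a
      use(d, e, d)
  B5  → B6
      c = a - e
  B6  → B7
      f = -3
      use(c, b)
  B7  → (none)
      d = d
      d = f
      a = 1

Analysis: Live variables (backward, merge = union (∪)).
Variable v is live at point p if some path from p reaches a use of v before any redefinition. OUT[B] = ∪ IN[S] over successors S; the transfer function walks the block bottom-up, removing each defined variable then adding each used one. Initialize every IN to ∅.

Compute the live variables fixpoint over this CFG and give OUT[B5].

Per-block solution:
  B0:  IN={a, b, e}  OUT={b, e}
  B1:  IN={b, e}  OUT={a, b, e}
  B2:  IN={a, b, e}  OUT={a, e}
  B3:  IN={a, e}  OUT={a, d, e, f}
  B4:  IN={a, d, e}  OUT={a, b, d, e}
  B5:  IN={a, b, d, e}  OUT={b, c, d}
  B6:  IN={b, c, d}  OUT={d, f}
  B7:  IN={d, f}  OUT={}

Merge at B5: OUT[B5] = IN[B6] = {b, c, d}

Answer: {b, c, d}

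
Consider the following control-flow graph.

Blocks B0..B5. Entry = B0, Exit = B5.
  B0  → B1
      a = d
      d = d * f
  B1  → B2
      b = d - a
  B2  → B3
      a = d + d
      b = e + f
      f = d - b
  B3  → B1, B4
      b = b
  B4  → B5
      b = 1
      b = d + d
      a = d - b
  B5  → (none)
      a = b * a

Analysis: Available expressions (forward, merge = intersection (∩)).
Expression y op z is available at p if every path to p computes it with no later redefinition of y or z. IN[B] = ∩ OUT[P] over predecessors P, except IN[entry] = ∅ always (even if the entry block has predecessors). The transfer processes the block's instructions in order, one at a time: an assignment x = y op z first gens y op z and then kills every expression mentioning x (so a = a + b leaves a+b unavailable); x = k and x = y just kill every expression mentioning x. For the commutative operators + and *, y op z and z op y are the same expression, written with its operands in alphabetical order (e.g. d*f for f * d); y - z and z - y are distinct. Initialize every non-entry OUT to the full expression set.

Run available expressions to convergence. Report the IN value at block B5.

Converged values:
  B0:  IN={}  OUT={}
  B1:  IN={}  OUT={d-a}
  B2:  IN={d-a}  OUT={d+d, d-b}
  B3:  IN={d+d, d-b}  OUT={d+d}
  B4:  IN={d+d}  OUT={d+d, d-b}
  B5:  IN={d+d, d-b}  OUT={d+d, d-b}

Merge at B5: IN[B5] = OUT[B4] = {d+d, d-b}

Answer: {d+d, d-b}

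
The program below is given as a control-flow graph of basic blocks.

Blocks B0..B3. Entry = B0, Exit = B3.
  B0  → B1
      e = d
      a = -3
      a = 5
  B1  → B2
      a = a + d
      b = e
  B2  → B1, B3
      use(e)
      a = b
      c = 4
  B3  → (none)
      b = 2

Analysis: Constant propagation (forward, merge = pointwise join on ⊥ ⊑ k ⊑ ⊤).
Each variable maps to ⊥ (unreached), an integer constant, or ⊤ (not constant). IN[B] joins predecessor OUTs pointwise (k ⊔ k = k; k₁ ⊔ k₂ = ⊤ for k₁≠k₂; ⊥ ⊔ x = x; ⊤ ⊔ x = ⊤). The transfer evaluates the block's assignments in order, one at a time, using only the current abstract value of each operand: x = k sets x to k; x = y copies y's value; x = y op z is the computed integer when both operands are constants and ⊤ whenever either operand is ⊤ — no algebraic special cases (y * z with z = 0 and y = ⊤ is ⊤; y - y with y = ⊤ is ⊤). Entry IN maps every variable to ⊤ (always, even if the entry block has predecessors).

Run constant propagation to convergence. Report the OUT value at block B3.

Answer: {a: ⊤, b: 2, c: 4, d: ⊤, e: ⊤, f: ⊤}

Trace:
Per-block solution:
  B0:   IN=(all ⊤)   OUT={a:5; rest ⊤}
  B1:   IN=(all ⊤)   OUT=(all ⊤)
  B2:   IN=(all ⊤)   OUT={c:4; rest ⊤}
  B3:   IN={c:4; rest ⊤}   OUT={b:2, c:4; rest ⊤}

Merge at B3: IN[B3] = OUT[B2] = {a: ⊤, b: ⊤, c: 4, d: ⊤, e: ⊤, f: ⊤}
Applying B3's transfer function to that IN value gives OUT[B3] (row B3 above).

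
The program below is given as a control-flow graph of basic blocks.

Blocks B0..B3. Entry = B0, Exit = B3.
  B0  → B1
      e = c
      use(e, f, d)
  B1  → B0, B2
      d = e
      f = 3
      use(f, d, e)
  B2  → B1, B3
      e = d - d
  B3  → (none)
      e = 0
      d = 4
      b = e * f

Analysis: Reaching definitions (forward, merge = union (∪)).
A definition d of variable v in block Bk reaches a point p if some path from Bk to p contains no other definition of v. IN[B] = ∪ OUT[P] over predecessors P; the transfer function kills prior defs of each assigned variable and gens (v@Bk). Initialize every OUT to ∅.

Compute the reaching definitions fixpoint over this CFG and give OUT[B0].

Answer: {d@B1, e@B0, f@B1}

Derivation:
Converged values:
  B0:  IN={d@B1, e@B0, e@B2, f@B1}  OUT={d@B1, e@B0, f@B1}
  B1:  IN={d@B1, e@B0, e@B2, f@B1}  OUT={d@B1, e@B0, e@B2, f@B1}
  B2:  IN={d@B1, e@B0, e@B2, f@B1}  OUT={d@B1, e@B2, f@B1}
  B3:  IN={d@B1, e@B2, f@B1}  OUT={b@B3, d@B3, e@B3, f@B1}

Merge at B0 (entry node, so the boundary value {} is joined with the incoming edge(s)): IN[B0] = {} ⊔ OUT[B1] = {d@B1, e@B0, e@B2, f@B1}
Applying B0's transfer function to that IN value gives OUT[B0] (row B0 above).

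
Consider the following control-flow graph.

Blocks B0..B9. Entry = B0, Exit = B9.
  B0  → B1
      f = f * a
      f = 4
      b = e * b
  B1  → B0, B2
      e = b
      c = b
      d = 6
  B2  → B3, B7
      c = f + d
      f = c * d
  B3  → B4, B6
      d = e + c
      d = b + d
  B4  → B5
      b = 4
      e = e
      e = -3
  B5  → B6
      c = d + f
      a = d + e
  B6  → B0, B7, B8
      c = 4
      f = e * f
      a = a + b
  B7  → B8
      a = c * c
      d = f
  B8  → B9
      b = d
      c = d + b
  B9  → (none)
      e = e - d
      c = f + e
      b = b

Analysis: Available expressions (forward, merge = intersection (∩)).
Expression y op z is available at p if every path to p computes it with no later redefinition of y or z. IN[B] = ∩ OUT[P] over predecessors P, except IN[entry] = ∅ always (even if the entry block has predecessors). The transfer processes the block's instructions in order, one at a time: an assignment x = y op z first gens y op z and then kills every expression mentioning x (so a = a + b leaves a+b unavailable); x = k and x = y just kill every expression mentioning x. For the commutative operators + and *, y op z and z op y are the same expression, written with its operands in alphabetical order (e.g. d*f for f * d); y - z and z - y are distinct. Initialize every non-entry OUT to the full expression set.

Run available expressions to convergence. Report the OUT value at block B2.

Answer: {c*d}

Working:
Per-block solution:
  B0: | IN={} | OUT={}
  B1: | IN={} | OUT={}
  B2: | IN={} | OUT={c*d}
  B3: | IN={c*d} | OUT={c+e}
  B4: | IN={c+e} | OUT={}
  B5: | IN={} | OUT={d+e, d+f}
  B6: | IN={} | OUT={}
  B7: | IN={} | OUT={c*c}
  B8: | IN={} | OUT={b+d}
  B9: | IN={b+d} | OUT={e+f}

Merge at B2: IN[B2] = OUT[B1] = {}
Applying B2's transfer function to that IN value gives OUT[B2] (row B2 above).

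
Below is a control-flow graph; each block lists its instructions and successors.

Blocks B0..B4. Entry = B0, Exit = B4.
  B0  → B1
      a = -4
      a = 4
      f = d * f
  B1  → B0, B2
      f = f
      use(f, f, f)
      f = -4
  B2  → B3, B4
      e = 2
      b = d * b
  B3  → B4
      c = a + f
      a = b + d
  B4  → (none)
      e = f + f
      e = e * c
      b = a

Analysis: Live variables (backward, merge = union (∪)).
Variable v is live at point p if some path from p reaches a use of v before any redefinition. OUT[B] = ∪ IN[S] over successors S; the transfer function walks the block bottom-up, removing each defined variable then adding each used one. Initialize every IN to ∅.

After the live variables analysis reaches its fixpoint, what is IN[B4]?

Answer: {a, c, f}

Trace:
Fixpoint table:
  B0: | IN={b, c, d, f} | OUT={a, b, c, d, f}
  B1: | IN={a, b, c, d, f} | OUT={a, b, c, d, f}
  B2: | IN={a, b, c, d, f} | OUT={a, b, c, d, f}
  B3: | IN={a, b, d, f} | OUT={a, c, f}
  B4: | IN={a, c, f} | OUT={}

B4 is the boundary node: OUT[B4] = {}
Applying B4's transfer function to that OUT value gives IN[B4] (row B4 above).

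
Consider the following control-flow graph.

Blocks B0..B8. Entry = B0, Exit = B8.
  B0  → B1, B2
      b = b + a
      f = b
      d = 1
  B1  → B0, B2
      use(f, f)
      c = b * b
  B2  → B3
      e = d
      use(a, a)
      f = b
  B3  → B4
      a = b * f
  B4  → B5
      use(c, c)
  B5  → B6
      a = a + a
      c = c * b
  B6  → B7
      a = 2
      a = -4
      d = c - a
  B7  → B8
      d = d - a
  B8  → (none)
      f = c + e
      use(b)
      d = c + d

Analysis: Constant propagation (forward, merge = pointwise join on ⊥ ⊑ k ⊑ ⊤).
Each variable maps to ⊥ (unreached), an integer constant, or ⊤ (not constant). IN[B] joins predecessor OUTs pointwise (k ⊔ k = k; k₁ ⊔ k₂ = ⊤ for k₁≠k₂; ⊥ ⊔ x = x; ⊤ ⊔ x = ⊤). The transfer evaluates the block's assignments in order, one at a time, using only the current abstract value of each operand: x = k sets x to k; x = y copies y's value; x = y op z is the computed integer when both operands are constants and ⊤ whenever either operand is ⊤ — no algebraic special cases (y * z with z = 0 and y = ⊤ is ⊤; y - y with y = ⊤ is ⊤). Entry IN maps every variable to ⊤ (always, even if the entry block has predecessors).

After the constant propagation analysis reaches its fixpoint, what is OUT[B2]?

Answer: {a: ⊤, b: ⊤, c: ⊤, d: 1, e: 1, f: ⊤}

Working:
Per-block solution:
  B0:  IN=(all ⊤)  OUT={d:1; rest ⊤}
  B1:  IN={d:1; rest ⊤}  OUT={d:1; rest ⊤}
  B2:  IN={d:1; rest ⊤}  OUT={d:1, e:1; rest ⊤}
  B3:  IN={d:1, e:1; rest ⊤}  OUT={d:1, e:1; rest ⊤}
  B4:  IN={d:1, e:1; rest ⊤}  OUT={d:1, e:1; rest ⊤}
  B5:  IN={d:1, e:1; rest ⊤}  OUT={d:1, e:1; rest ⊤}
  B6:  IN={d:1, e:1; rest ⊤}  OUT={a:-4, e:1; rest ⊤}
  B7:  IN={a:-4, e:1; rest ⊤}  OUT={a:-4, e:1; rest ⊤}
  B8:  IN={a:-4, e:1; rest ⊤}  OUT={a:-4, e:1; rest ⊤}

Merge at B2: IN[B2] = OUT[B0] ⊔ OUT[B1] = {a: ⊤, b: ⊤, c: ⊤, d: 1, e: ⊤, f: ⊤}
Applying B2's transfer function to that IN value gives OUT[B2] (row B2 above).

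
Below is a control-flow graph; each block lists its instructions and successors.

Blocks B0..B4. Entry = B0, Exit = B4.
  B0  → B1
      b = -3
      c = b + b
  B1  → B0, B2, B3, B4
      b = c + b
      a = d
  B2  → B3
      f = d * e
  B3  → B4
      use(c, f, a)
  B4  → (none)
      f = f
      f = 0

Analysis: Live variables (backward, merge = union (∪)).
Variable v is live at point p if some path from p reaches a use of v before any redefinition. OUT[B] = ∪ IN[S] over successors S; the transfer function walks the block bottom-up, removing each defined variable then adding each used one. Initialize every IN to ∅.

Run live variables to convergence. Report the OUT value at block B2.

Answer: {a, c, f}

Trace:
Fixpoint table:
  B0:   IN={d, e, f}   OUT={b, c, d, e, f}
  B1:   IN={b, c, d, e, f}   OUT={a, c, d, e, f}
  B2:   IN={a, c, d, e}   OUT={a, c, f}
  B3:   IN={a, c, f}   OUT={f}
  B4:   IN={f}   OUT={}

Merge at B2: OUT[B2] = IN[B3] = {a, c, f}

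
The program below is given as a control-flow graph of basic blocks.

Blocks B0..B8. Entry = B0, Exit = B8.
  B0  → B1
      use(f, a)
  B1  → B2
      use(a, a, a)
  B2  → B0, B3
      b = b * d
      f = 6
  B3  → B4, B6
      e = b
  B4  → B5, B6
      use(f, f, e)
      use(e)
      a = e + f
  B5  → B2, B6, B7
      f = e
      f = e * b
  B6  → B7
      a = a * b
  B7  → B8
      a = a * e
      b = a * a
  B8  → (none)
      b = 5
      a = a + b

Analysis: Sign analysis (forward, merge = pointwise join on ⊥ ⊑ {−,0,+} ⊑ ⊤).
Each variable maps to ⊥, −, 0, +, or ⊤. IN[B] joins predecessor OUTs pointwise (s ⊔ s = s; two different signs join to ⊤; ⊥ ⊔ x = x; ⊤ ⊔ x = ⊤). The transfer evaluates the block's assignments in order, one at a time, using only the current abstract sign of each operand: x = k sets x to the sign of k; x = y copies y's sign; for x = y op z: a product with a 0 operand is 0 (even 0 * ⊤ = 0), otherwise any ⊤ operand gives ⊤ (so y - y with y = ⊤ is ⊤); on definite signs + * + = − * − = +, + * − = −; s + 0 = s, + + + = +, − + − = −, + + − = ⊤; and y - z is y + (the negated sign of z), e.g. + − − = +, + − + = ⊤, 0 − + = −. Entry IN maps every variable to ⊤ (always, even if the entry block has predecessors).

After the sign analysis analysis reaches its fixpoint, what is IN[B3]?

Answer: {a: ⊤, b: ⊤, c: ⊤, d: ⊤, e: ⊤, f: +}

Trace:
Per-block solution:
  B0:  IN=(all ⊤)  OUT=(all ⊤)
  B1:  IN=(all ⊤)  OUT=(all ⊤)
  B2:  IN=(all ⊤)  OUT={f:+; rest ⊤}
  B3:  IN={f:+; rest ⊤}  OUT={f:+; rest ⊤}
  B4:  IN={f:+; rest ⊤}  OUT={f:+; rest ⊤}
  B5:  IN={f:+; rest ⊤}  OUT=(all ⊤)
  B6:  IN=(all ⊤)  OUT=(all ⊤)
  B7:  IN=(all ⊤)  OUT=(all ⊤)
  B8:  IN=(all ⊤)  OUT={b:+; rest ⊤}

Merge at B3: IN[B3] = OUT[B2] = {a: ⊤, b: ⊤, c: ⊤, d: ⊤, e: ⊤, f: +}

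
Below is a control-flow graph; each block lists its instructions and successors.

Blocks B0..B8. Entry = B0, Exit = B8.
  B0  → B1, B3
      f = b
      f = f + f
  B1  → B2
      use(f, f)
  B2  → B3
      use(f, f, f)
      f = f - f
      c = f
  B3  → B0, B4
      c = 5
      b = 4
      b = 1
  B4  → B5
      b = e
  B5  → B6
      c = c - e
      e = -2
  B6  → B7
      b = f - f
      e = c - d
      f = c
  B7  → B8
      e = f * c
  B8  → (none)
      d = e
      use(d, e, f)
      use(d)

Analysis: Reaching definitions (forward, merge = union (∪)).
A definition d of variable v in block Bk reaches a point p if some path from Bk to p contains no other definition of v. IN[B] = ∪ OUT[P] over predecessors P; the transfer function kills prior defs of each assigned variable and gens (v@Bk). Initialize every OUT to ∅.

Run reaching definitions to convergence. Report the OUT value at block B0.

Converged values:
  B0:  IN={b@B3, c@B3, f@B0, f@B2}  OUT={b@B3, c@B3, f@B0}
  B1:  IN={b@B3, c@B3, f@B0}  OUT={b@B3, c@B3, f@B0}
  B2:  IN={b@B3, c@B3, f@B0}  OUT={b@B3, c@B2, f@B2}
  B3:  IN={b@B3, c@B2, c@B3, f@B0, f@B2}  OUT={b@B3, c@B3, f@B0, f@B2}
  B4:  IN={b@B3, c@B3, f@B0, f@B2}  OUT={b@B4, c@B3, f@B0, f@B2}
  B5:  IN={b@B4, c@B3, f@B0, f@B2}  OUT={b@B4, c@B5, e@B5, f@B0, f@B2}
  B6:  IN={b@B4, c@B5, e@B5, f@B0, f@B2}  OUT={b@B6, c@B5, e@B6, f@B6}
  B7:  IN={b@B6, c@B5, e@B6, f@B6}  OUT={b@B6, c@B5, e@B7, f@B6}
  B8:  IN={b@B6, c@B5, e@B7, f@B6}  OUT={b@B6, c@B5, d@B8, e@B7, f@B6}

Merge at B0 (entry node, so the boundary value {} is joined with the incoming edge(s)): IN[B0] = {} ⊔ OUT[B3] = {b@B3, c@B3, f@B0, f@B2}
Applying B0's transfer function to that IN value gives OUT[B0] (row B0 above).

Answer: {b@B3, c@B3, f@B0}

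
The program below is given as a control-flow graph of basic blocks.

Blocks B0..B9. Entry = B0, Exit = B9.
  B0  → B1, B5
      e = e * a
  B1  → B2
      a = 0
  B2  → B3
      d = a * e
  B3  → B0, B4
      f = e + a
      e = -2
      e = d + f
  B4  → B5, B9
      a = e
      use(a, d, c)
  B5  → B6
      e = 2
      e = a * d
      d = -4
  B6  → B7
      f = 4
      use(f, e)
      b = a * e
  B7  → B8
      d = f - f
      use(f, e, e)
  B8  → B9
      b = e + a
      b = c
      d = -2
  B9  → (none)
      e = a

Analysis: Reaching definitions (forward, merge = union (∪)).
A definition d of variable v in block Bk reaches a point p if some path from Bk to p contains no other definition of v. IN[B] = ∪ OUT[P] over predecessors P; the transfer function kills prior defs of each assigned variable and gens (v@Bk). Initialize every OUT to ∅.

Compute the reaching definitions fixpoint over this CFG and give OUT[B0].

Answer: {a@B1, d@B2, e@B0, f@B3}

Working:
Converged values:
  B0: | IN={a@B1, d@B2, e@B3, f@B3} | OUT={a@B1, d@B2, e@B0, f@B3}
  B1: | IN={a@B1, d@B2, e@B0, f@B3} | OUT={a@B1, d@B2, e@B0, f@B3}
  B2: | IN={a@B1, d@B2, e@B0, f@B3} | OUT={a@B1, d@B2, e@B0, f@B3}
  B3: | IN={a@B1, d@B2, e@B0, f@B3} | OUT={a@B1, d@B2, e@B3, f@B3}
  B4: | IN={a@B1, d@B2, e@B3, f@B3} | OUT={a@B4, d@B2, e@B3, f@B3}
  B5: | IN={a@B1, a@B4, d@B2, e@B0, e@B3, f@B3} | OUT={a@B1, a@B4, d@B5, e@B5, f@B3}
  B6: | IN={a@B1, a@B4, d@B5, e@B5, f@B3} | OUT={a@B1, a@B4, b@B6, d@B5, e@B5, f@B6}
  B7: | IN={a@B1, a@B4, b@B6, d@B5, e@B5, f@B6} | OUT={a@B1, a@B4, b@B6, d@B7, e@B5, f@B6}
  B8: | IN={a@B1, a@B4, b@B6, d@B7, e@B5, f@B6} | OUT={a@B1, a@B4, b@B8, d@B8, e@B5, f@B6}
  B9: | IN={a@B1, a@B4, b@B8, d@B2, d@B8, e@B3, e@B5, f@B3, f@B6} | OUT={a@B1, a@B4, b@B8, d@B2, d@B8, e@B9, f@B3, f@B6}

Merge at B0 (entry node, so the boundary value {} is joined with the incoming edge(s)): IN[B0] = {} ⊔ OUT[B3] = {a@B1, d@B2, e@B3, f@B3}
Applying B0's transfer function to that IN value gives OUT[B0] (row B0 above).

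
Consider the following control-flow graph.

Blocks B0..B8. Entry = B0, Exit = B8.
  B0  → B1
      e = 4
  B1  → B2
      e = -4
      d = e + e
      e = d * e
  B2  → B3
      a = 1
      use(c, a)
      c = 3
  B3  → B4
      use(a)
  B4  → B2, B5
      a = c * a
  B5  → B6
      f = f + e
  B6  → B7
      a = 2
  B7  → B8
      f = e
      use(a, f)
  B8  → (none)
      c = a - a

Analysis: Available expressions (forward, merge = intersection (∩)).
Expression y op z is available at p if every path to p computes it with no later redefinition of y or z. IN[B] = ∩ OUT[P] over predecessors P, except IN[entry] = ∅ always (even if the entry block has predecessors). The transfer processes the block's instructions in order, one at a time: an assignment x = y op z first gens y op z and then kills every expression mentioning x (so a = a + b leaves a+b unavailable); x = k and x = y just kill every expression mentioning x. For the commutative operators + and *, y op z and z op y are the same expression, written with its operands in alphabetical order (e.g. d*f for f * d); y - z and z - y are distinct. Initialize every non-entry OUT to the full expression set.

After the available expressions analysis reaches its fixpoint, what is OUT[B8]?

Answer: {a-a}

Derivation:
Fixpoint table:
  B0: | IN={} | OUT={}
  B1: | IN={} | OUT={}
  B2: | IN={} | OUT={}
  B3: | IN={} | OUT={}
  B4: | IN={} | OUT={}
  B5: | IN={} | OUT={}
  B6: | IN={} | OUT={}
  B7: | IN={} | OUT={}
  B8: | IN={} | OUT={a-a}

Merge at B8: IN[B8] = OUT[B7] = {}
Applying B8's transfer function to that IN value gives OUT[B8] (row B8 above).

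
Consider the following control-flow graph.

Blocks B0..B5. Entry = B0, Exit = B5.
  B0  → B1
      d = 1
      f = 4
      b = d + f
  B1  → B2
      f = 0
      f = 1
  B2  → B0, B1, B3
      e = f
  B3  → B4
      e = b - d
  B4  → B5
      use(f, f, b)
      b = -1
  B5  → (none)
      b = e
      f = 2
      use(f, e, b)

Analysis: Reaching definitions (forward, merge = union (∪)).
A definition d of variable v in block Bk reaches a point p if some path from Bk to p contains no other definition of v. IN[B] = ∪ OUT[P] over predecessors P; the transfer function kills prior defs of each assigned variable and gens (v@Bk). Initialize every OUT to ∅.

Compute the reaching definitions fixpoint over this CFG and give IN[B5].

Per-block solution:
  B0:  IN={b@B0, d@B0, e@B2, f@B1}  OUT={b@B0, d@B0, e@B2, f@B0}
  B1:  IN={b@B0, d@B0, e@B2, f@B0, f@B1}  OUT={b@B0, d@B0, e@B2, f@B1}
  B2:  IN={b@B0, d@B0, e@B2, f@B1}  OUT={b@B0, d@B0, e@B2, f@B1}
  B3:  IN={b@B0, d@B0, e@B2, f@B1}  OUT={b@B0, d@B0, e@B3, f@B1}
  B4:  IN={b@B0, d@B0, e@B3, f@B1}  OUT={b@B4, d@B0, e@B3, f@B1}
  B5:  IN={b@B4, d@B0, e@B3, f@B1}  OUT={b@B5, d@B0, e@B3, f@B5}

Merge at B5: IN[B5] = OUT[B4] = {b@B4, d@B0, e@B3, f@B1}

Answer: {b@B4, d@B0, e@B3, f@B1}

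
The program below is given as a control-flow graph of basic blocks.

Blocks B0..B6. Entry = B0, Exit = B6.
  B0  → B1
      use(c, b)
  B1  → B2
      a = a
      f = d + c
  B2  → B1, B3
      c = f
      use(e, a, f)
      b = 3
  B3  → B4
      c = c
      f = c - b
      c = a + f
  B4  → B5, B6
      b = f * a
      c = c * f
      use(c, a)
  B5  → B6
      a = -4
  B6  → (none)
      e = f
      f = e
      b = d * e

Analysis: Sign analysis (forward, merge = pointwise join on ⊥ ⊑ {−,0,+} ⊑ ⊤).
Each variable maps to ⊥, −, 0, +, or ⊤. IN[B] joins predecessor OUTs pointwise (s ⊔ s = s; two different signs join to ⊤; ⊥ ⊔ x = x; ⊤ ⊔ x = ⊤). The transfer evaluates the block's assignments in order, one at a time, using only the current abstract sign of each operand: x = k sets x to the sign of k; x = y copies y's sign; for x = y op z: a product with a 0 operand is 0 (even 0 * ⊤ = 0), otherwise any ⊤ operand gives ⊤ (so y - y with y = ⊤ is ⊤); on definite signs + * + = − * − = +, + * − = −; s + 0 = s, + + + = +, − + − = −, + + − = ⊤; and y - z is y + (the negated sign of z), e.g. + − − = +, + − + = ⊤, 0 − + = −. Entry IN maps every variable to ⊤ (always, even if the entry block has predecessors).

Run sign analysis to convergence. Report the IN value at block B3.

Answer: {a: ⊤, b: +, c: ⊤, d: ⊤, e: ⊤, f: ⊤}

Derivation:
Fixpoint table:
  B0: | IN=(all ⊤) | OUT=(all ⊤)
  B1: | IN=(all ⊤) | OUT=(all ⊤)
  B2: | IN=(all ⊤) | OUT={b:+; rest ⊤}
  B3: | IN={b:+; rest ⊤} | OUT={b:+; rest ⊤}
  B4: | IN={b:+; rest ⊤} | OUT=(all ⊤)
  B5: | IN=(all ⊤) | OUT={a:-; rest ⊤}
  B6: | IN=(all ⊤) | OUT=(all ⊤)

Merge at B3: IN[B3] = OUT[B2] = {a: ⊤, b: +, c: ⊤, d: ⊤, e: ⊤, f: ⊤}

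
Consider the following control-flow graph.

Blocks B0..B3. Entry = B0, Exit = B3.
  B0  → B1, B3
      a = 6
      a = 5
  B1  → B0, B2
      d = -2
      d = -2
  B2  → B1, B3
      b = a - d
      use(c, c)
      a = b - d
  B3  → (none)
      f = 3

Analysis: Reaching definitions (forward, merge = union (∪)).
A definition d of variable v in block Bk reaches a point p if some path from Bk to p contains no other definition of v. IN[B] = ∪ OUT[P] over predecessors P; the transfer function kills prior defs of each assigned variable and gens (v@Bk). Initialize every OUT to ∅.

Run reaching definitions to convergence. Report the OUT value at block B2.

Answer: {a@B2, b@B2, d@B1}

Trace:
Per-block solution:
  B0: | IN={a@B0, a@B2, b@B2, d@B1} | OUT={a@B0, b@B2, d@B1}
  B1: | IN={a@B0, a@B2, b@B2, d@B1} | OUT={a@B0, a@B2, b@B2, d@B1}
  B2: | IN={a@B0, a@B2, b@B2, d@B1} | OUT={a@B2, b@B2, d@B1}
  B3: | IN={a@B0, a@B2, b@B2, d@B1} | OUT={a@B0, a@B2, b@B2, d@B1, f@B3}

Merge at B2: IN[B2] = OUT[B1] = {a@B0, a@B2, b@B2, d@B1}
Applying B2's transfer function to that IN value gives OUT[B2] (row B2 above).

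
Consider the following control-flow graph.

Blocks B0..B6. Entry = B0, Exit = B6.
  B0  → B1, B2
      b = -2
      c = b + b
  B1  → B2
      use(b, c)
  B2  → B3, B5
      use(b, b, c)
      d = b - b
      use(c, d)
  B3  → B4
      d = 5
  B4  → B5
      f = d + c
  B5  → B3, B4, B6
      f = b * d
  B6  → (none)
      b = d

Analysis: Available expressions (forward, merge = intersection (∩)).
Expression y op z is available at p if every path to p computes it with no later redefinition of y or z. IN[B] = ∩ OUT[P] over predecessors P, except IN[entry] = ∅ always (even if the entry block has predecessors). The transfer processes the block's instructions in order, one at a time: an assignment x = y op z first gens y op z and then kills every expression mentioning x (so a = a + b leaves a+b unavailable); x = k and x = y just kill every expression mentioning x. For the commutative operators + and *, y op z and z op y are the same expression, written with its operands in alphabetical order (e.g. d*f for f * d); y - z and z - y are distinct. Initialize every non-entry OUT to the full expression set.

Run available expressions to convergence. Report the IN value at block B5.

Per-block solution:
  B0:   IN={}   OUT={b+b}
  B1:   IN={b+b}   OUT={b+b}
  B2:   IN={b+b}   OUT={b+b, b-b}
  B3:   IN={b+b, b-b}   OUT={b+b, b-b}
  B4:   IN={b+b, b-b}   OUT={b+b, b-b, c+d}
  B5:   IN={b+b, b-b}   OUT={b*d, b+b, b-b}
  B6:   IN={b*d, b+b, b-b}   OUT={}

Merge at B5: IN[B5] = OUT[B2] ∩ OUT[B4] = {b+b, b-b}

Answer: {b+b, b-b}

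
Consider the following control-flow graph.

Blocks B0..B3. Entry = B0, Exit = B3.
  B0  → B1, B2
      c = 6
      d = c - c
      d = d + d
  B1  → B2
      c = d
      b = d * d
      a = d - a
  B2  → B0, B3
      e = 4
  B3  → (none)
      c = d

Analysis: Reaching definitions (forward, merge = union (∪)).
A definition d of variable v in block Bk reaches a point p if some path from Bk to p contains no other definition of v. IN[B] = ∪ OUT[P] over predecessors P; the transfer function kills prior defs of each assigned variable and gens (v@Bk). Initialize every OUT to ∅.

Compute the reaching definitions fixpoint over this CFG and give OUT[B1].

Converged values:
  B0:   IN={a@B1, b@B1, c@B0, c@B1, d@B0, e@B2}   OUT={a@B1, b@B1, c@B0, d@B0, e@B2}
  B1:   IN={a@B1, b@B1, c@B0, d@B0, e@B2}   OUT={a@B1, b@B1, c@B1, d@B0, e@B2}
  B2:   IN={a@B1, b@B1, c@B0, c@B1, d@B0, e@B2}   OUT={a@B1, b@B1, c@B0, c@B1, d@B0, e@B2}
  B3:   IN={a@B1, b@B1, c@B0, c@B1, d@B0, e@B2}   OUT={a@B1, b@B1, c@B3, d@B0, e@B2}

Merge at B1: IN[B1] = OUT[B0] = {a@B1, b@B1, c@B0, d@B0, e@B2}
Applying B1's transfer function to that IN value gives OUT[B1] (row B1 above).

Answer: {a@B1, b@B1, c@B1, d@B0, e@B2}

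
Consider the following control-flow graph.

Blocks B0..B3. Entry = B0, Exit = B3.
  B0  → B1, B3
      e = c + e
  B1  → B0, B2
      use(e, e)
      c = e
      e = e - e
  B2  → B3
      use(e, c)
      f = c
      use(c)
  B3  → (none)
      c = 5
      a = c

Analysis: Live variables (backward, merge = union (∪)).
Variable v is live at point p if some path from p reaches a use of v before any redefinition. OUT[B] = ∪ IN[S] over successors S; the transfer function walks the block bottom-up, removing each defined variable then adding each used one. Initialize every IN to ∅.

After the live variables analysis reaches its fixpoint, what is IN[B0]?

Answer: {c, e}

Derivation:
Per-block solution:
  B0:   IN={c, e}   OUT={e}
  B1:   IN={e}   OUT={c, e}
  B2:   IN={c, e}   OUT={}
  B3:   IN={}   OUT={}

Merge at B0: OUT[B0] = IN[B1] ⊔ IN[B3] = {e}
Applying B0's transfer function to that OUT value gives IN[B0] (row B0 above).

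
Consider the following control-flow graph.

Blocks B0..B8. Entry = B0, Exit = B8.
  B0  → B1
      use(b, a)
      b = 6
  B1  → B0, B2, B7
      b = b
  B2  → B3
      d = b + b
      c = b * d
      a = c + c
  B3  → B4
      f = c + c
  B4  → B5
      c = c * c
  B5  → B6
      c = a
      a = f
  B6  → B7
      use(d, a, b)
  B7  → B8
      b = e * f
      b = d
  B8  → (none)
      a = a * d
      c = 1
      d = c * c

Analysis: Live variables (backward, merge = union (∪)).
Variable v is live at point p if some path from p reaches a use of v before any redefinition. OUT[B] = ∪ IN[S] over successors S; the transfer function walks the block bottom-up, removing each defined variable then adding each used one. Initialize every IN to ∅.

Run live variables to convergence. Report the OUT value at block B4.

Converged values:
  B0:  IN={a, b, d, e, f}  OUT={a, b, d, e, f}
  B1:  IN={a, b, d, e, f}  OUT={a, b, d, e, f}
  B2:  IN={b, e}  OUT={a, b, c, d, e}
  B3:  IN={a, b, c, d, e}  OUT={a, b, c, d, e, f}
  B4:  IN={a, b, c, d, e, f}  OUT={a, b, d, e, f}
  B5:  IN={a, b, d, e, f}  OUT={a, b, d, e, f}
  B6:  IN={a, b, d, e, f}  OUT={a, d, e, f}
  B7:  IN={a, d, e, f}  OUT={a, d}
  B8:  IN={a, d}  OUT={}

Merge at B4: OUT[B4] = IN[B5] = {a, b, d, e, f}

Answer: {a, b, d, e, f}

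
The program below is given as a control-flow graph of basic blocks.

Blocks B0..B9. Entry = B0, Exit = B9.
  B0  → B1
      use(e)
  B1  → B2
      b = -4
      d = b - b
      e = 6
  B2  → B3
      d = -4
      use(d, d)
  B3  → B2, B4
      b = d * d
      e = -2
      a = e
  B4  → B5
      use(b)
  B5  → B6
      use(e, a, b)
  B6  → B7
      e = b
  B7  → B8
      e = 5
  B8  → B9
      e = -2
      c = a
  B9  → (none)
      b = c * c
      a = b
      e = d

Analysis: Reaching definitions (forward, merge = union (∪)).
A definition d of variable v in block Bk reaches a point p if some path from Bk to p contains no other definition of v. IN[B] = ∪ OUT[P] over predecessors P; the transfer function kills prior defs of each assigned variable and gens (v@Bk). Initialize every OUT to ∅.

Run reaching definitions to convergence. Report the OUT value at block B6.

Fixpoint table:
  B0: | IN={} | OUT={}
  B1: | IN={} | OUT={b@B1, d@B1, e@B1}
  B2: | IN={a@B3, b@B1, b@B3, d@B1, d@B2, e@B1, e@B3} | OUT={a@B3, b@B1, b@B3, d@B2, e@B1, e@B3}
  B3: | IN={a@B3, b@B1, b@B3, d@B2, e@B1, e@B3} | OUT={a@B3, b@B3, d@B2, e@B3}
  B4: | IN={a@B3, b@B3, d@B2, e@B3} | OUT={a@B3, b@B3, d@B2, e@B3}
  B5: | IN={a@B3, b@B3, d@B2, e@B3} | OUT={a@B3, b@B3, d@B2, e@B3}
  B6: | IN={a@B3, b@B3, d@B2, e@B3} | OUT={a@B3, b@B3, d@B2, e@B6}
  B7: | IN={a@B3, b@B3, d@B2, e@B6} | OUT={a@B3, b@B3, d@B2, e@B7}
  B8: | IN={a@B3, b@B3, d@B2, e@B7} | OUT={a@B3, b@B3, c@B8, d@B2, e@B8}
  B9: | IN={a@B3, b@B3, c@B8, d@B2, e@B8} | OUT={a@B9, b@B9, c@B8, d@B2, e@B9}

Merge at B6: IN[B6] = OUT[B5] = {a@B3, b@B3, d@B2, e@B3}
Applying B6's transfer function to that IN value gives OUT[B6] (row B6 above).

Answer: {a@B3, b@B3, d@B2, e@B6}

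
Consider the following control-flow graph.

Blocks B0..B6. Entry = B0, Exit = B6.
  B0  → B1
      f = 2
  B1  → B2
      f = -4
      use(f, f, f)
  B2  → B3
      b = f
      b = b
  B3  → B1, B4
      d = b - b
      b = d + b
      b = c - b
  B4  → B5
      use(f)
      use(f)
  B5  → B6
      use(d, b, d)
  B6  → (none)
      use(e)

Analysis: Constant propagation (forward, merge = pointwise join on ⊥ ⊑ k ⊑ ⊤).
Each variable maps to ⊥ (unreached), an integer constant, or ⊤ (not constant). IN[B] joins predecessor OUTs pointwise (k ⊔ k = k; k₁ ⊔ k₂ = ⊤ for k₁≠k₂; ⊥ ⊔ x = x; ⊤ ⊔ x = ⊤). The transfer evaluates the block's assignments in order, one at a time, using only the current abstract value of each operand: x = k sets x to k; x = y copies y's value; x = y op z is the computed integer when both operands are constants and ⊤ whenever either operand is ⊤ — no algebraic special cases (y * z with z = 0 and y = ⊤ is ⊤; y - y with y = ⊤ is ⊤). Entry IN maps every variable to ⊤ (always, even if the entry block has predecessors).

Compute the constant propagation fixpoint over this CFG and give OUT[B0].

Converged values:
  B0: | IN=(all ⊤) | OUT={f:2; rest ⊤}
  B1: | IN=(all ⊤) | OUT={f:-4; rest ⊤}
  B2: | IN={f:-4; rest ⊤} | OUT={b:-4, f:-4; rest ⊤}
  B3: | IN={b:-4, f:-4; rest ⊤} | OUT={d:0, f:-4; rest ⊤}
  B4: | IN={d:0, f:-4; rest ⊤} | OUT={d:0, f:-4; rest ⊤}
  B5: | IN={d:0, f:-4; rest ⊤} | OUT={d:0, f:-4; rest ⊤}
  B6: | IN={d:0, f:-4; rest ⊤} | OUT={d:0, f:-4; rest ⊤}

B0 is the boundary node: IN[B0] = {a: ⊤, b: ⊤, c: ⊤, d: ⊤, e: ⊤, f: ⊤}
Applying B0's transfer function to that IN value gives OUT[B0] (row B0 above).

Answer: {a: ⊤, b: ⊤, c: ⊤, d: ⊤, e: ⊤, f: 2}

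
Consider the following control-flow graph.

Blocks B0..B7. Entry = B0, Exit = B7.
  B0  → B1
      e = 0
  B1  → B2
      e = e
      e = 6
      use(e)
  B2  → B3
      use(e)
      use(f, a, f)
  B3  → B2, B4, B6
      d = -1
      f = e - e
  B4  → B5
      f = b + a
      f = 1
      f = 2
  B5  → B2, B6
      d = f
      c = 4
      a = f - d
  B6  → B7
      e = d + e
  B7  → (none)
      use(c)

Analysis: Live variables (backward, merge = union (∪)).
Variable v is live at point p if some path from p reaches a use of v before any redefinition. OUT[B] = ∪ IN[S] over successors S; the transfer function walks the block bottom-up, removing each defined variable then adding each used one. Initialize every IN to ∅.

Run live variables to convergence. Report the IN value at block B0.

Converged values:
  B0:   IN={a, b, c, f}   OUT={a, b, c, e, f}
  B1:   IN={a, b, c, e, f}   OUT={a, b, c, e, f}
  B2:   IN={a, b, c, e, f}   OUT={a, b, c, e}
  B3:   IN={a, b, c, e}   OUT={a, b, c, d, e, f}
  B4:   IN={a, b, e}   OUT={b, e, f}
  B5:   IN={b, e, f}   OUT={a, b, c, d, e, f}
  B6:   IN={c, d, e}   OUT={c}
  B7:   IN={c}   OUT={}

Merge at B0: OUT[B0] = IN[B1] = {a, b, c, e, f}
Applying B0's transfer function to that OUT value gives IN[B0] (row B0 above).

Answer: {a, b, c, f}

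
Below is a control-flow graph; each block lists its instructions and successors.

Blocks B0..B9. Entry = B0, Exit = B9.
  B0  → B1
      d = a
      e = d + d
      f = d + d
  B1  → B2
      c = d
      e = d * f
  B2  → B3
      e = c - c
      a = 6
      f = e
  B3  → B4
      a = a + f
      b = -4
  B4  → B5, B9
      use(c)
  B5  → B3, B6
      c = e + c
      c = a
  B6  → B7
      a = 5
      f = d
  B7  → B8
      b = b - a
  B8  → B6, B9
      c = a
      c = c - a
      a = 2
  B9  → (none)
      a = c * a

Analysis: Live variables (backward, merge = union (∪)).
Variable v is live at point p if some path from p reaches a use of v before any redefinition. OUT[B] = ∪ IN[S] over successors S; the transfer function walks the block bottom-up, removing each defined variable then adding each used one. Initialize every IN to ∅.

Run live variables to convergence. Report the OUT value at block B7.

Fixpoint table:
  B0:  IN={a}  OUT={d, f}
  B1:  IN={d, f}  OUT={c, d}
  B2:  IN={c, d}  OUT={a, c, d, e, f}
  B3:  IN={a, c, d, e, f}  OUT={a, b, c, d, e, f}
  B4:  IN={a, b, c, d, e, f}  OUT={a, b, c, d, e, f}
  B5:  IN={a, b, c, d, e, f}  OUT={a, b, c, d, e, f}
  B6:  IN={b, d}  OUT={a, b, d}
  B7:  IN={a, b, d}  OUT={a, b, d}
  B8:  IN={a, b, d}  OUT={a, b, c, d}
  B9:  IN={a, c}  OUT={}

Merge at B7: OUT[B7] = IN[B8] = {a, b, d}

Answer: {a, b, d}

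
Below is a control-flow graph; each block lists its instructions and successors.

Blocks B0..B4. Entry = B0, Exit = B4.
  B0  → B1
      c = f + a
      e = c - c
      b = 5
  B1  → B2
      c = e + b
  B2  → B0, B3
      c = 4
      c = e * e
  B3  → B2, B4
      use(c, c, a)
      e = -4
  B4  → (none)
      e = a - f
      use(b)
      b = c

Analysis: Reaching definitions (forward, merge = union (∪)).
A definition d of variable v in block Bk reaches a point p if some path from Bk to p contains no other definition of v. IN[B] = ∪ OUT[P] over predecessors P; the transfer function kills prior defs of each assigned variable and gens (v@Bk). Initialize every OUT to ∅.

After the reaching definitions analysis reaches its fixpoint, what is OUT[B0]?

Answer: {b@B0, c@B0, e@B0}

Trace:
Converged values:
  B0:   IN={b@B0, c@B2, e@B0, e@B3}   OUT={b@B0, c@B0, e@B0}
  B1:   IN={b@B0, c@B0, e@B0}   OUT={b@B0, c@B1, e@B0}
  B2:   IN={b@B0, c@B1, c@B2, e@B0, e@B3}   OUT={b@B0, c@B2, e@B0, e@B3}
  B3:   IN={b@B0, c@B2, e@B0, e@B3}   OUT={b@B0, c@B2, e@B3}
  B4:   IN={b@B0, c@B2, e@B3}   OUT={b@B4, c@B2, e@B4}

Merge at B0 (entry node, so the boundary value {} is joined with the incoming edge(s)): IN[B0] = {} ⊔ OUT[B2] = {b@B0, c@B2, e@B0, e@B3}
Applying B0's transfer function to that IN value gives OUT[B0] (row B0 above).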